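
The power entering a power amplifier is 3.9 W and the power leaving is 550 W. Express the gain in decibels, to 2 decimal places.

21.49 dB

Power ratio → dB uses the 10·log₁₀ form:
10·log₁₀(550/3.9) = 10·log₁₀(141.0) = 21.49 dB.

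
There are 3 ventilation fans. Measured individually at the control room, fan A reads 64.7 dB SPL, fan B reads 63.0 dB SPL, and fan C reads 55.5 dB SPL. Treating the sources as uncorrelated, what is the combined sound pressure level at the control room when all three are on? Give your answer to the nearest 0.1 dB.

67.2 dB SPL

Uncorrelated sources add in intensity (power), not in dB.
L_total = 10·log₁₀(10^(64.7/10) + 10^(63.0/10) + 10^(55.5/10)) = 10·log₁₀(5301000) = 67.2 dB SPL.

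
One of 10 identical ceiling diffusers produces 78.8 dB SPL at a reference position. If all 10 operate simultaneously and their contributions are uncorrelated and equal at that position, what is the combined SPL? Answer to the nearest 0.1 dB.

10 equal incoherent sources raise the level by 10·log₁₀(10) = 10.00 dB.
L_total = 78.8 + 10.00 = 88.8 dB SPL.

88.8 dB SPL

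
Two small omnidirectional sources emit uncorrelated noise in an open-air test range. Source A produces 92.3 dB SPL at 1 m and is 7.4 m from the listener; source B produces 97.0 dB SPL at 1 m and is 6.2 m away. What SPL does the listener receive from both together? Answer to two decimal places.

At the listener: L_A = 92.3 − 20·log₁₀(7.4) = 74.915 dB; L_B = 97.0 − 20·log₁₀(6.2) = 81.152 dB.
Combined: 10·log₁₀(10^(74.915/10)+10^(81.152/10)) = 82.08 dB SPL.

82.08 dB SPL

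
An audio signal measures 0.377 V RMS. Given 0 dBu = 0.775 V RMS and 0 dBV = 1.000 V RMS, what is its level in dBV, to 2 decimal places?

dBV = 20·log₁₀(V / 1.000 V).
20·log₁₀(0.377/1.000) = -8.47 dBV.

-8.47 dBV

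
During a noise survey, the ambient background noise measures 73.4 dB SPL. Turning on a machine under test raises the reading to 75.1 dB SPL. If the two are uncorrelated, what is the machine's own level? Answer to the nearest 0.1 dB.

Subtract intensities: L_src = 10·log₁₀(10^(L_total/10) − 10^(L_bg/10)).
L_src = 10·log₁₀(10^(75.1/10) − 10^(73.4/10)) = 10·log₁₀(10480000) = 70.2 dB SPL.

70.2 dB SPL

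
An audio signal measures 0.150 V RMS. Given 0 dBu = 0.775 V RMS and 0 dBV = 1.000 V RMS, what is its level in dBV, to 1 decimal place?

-16.5 dBV

dBV = 20·log₁₀(V / 1.000 V).
20·log₁₀(0.150/1.000) = -16.5 dBV.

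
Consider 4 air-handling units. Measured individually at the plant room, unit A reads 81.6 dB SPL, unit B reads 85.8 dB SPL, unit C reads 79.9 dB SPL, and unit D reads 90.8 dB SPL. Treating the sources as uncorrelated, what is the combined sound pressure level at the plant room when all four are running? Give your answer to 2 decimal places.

Add the sources as powers (linear), then convert back to dB:
L_total = 10·log₁₀(10^(81.6/10) + 10^(85.8/10) + 10^(79.9/10) + 10^(90.8/10)) = 10·log₁₀(1825000000) = 92.61 dB SPL.

92.61 dB SPL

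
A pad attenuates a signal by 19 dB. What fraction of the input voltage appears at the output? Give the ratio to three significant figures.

0.112

Voltage ratio = 10^(dB/20).
10^(-19/20) = 10^(-0.9500) = 0.112.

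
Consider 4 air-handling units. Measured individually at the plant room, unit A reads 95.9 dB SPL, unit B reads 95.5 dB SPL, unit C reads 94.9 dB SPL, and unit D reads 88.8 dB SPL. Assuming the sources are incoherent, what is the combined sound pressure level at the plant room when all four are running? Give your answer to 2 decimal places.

100.53 dB SPL

Add the sources as powers (linear), then convert back to dB:
L_total = 10·log₁₀(10^(95.9/10) + 10^(95.5/10) + 10^(94.9/10) + 10^(88.8/10)) = 10·log₁₀(11287000000) = 100.53 dB SPL.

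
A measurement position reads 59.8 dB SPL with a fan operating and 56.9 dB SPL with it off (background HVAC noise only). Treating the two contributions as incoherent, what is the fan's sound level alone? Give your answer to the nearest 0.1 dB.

Background correction is a power subtraction:
L_src = 10·log₁₀(10^(59.8/10) − 10^(56.9/10)) = 10·log₁₀(465200) = 56.7 dB SPL.

56.7 dB SPL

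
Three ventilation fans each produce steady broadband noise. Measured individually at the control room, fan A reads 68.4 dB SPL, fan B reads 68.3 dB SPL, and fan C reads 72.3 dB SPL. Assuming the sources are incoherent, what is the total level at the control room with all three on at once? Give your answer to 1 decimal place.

74.9 dB SPL

Add the sources as powers (linear), then convert back to dB:
L_total = 10·log₁₀(10^(68.4/10) + 10^(68.3/10) + 10^(72.3/10)) = 10·log₁₀(30660000) = 74.9 dB SPL.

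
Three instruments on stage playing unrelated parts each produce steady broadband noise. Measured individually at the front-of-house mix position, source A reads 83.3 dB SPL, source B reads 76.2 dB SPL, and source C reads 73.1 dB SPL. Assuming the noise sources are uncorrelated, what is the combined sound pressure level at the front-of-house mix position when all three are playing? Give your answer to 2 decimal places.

Add the sources as powers (linear), then convert back to dB:
L_total = 10·log₁₀(10^(83.3/10) + 10^(76.2/10) + 10^(73.1/10)) = 10·log₁₀(275900000) = 84.41 dB SPL.

84.41 dB SPL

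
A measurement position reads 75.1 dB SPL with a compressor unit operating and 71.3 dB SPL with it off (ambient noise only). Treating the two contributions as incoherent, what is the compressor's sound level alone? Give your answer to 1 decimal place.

72.8 dB SPL

Background correction is a power subtraction:
L_src = 10·log₁₀(10^(75.1/10) − 10^(71.3/10)) = 10·log₁₀(18870000) = 72.8 dB SPL.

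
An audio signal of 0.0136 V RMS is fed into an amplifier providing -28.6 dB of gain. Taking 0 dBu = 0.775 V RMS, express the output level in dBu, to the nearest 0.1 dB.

Input level: 20·log₁₀(0.0136/0.775) = -35.12 dBu.
Output: -35.12 − 28.6 = -63.7 dBu.

-63.7 dBu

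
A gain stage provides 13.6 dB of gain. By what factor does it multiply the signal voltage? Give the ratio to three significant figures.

4.79

Voltage ratio = 10^(dB/20).
10^(13.6/20) = 10^(0.6800) = 4.79.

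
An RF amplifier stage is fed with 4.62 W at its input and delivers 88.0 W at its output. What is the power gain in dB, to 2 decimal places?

Power is a power quantity, so gain = 10·log₁₀(P_out/P_in).
10·log₁₀(88.0/4.62) = 10·log₁₀(19.05) = 12.80 dB.

12.80 dB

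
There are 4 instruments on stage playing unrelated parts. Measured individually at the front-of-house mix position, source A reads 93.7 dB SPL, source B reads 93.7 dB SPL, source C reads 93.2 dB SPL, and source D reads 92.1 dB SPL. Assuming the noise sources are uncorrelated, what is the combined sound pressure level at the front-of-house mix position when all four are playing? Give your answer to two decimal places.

Add the sources as powers (linear), then convert back to dB:
L_total = 10·log₁₀(10^(93.7/10) + 10^(93.7/10) + 10^(93.2/10) + 10^(92.1/10)) = 10·log₁₀(8400000000) = 99.24 dB SPL.

99.24 dB SPL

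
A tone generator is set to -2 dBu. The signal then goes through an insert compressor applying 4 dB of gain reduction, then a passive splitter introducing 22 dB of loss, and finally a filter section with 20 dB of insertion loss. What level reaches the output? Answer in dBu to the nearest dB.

Gain stages sum in dB:
-2 − 4 − 22 − 20 = -48 dBu.

-48 dBu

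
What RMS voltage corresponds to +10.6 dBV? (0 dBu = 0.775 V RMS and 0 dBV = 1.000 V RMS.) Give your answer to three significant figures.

3.39 V

V = 1.000 V × 10^(+10.6/20).
= 1.000 × 3.388 = 3.39 V.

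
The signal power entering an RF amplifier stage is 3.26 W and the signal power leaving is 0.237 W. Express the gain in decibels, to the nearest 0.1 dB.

-11.4 dB

For a power ratio, dB = 10·log₁₀(P₂/P₁).
10·log₁₀(0.237/3.26) = 10·log₁₀(0.07270) = -11.4 dB.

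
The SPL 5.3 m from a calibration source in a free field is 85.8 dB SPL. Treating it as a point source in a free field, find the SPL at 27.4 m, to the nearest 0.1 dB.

For a point source in a free field, ΔL = −20·log₁₀(d₂/d₁).
ΔL = −20·log₁₀(27.4/5.3) = -14.27 dB, so L₂ = 85.8 + (-14.27) = 71.5 dB SPL.

71.5 dB SPL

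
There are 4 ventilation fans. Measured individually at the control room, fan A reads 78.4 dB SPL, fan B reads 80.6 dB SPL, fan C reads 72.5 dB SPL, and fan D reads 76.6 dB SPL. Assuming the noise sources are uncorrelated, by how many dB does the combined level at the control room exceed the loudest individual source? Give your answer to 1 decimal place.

3.3 dB

Uncorrelated sources add in intensity (power), not in dB.
L_total = 10·log₁₀(10^(78.4/10) + 10^(80.6/10) + 10^(72.5/10) + 10^(76.6/10)) = 83.94 dB SPL.
Excess over the loudest (80.6 dB): 83.94 − 80.6 = 3.3 dB.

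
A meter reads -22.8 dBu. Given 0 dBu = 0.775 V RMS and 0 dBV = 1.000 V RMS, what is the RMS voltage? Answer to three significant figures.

0.0561 V

V = 0.775 V × 10^(-22.8/20).
= 0.775 × 0.07244 = 0.0561 V.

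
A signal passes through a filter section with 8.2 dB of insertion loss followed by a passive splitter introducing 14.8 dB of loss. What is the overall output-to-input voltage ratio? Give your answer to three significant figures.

Net gain = (−8.2) + (−14.8) = -23.0 dB.
Voltage ratio = 10^(-23.0/20) = 0.0708.

0.0708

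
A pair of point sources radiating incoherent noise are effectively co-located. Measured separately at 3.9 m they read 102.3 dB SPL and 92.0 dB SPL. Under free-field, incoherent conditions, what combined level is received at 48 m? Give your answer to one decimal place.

80.9 dB SPL

Combined at 3.9 m: 10·log₁₀(10^(102.3/10)+10^(92.0/10)) = 102.69 dB SPL.
Then apply −20·log₁₀(48/3.9) = -21.80 dB → 80.9 dB SPL.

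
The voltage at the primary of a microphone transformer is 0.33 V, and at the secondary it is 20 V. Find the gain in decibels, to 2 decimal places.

Voltage is an amplitude quantity, so gain = 20·log₁₀(V_out/V_in).
20·log₁₀(20/0.33) = 20·log₁₀(60.61) = 35.65 dB.

35.65 dB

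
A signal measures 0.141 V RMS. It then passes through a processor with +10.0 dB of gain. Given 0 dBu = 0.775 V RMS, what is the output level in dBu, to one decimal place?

Input level: 20·log₁₀(0.141/0.775) = -14.80 dBu.
Output: -14.80 + 10.0 = -4.8 dBu.

-4.8 dBu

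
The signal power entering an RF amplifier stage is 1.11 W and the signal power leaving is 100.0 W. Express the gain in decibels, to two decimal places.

For a power ratio, dB = 10·log₁₀(P₂/P₁).
10·log₁₀(100.0/1.11) = 10·log₁₀(90.09) = 19.55 dB.

19.55 dB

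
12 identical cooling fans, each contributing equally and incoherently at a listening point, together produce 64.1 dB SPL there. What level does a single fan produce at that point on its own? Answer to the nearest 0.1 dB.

12 equal incoherent sources add 10·log₁₀(12) = 10.79 dB over one source.
L_one = 64.1 − 10.79 = 53.3 dB SPL.

53.3 dB SPL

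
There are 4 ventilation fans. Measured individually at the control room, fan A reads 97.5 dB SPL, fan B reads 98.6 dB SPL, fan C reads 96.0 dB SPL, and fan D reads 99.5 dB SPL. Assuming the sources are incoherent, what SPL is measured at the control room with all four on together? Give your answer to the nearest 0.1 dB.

104.1 dB SPL

Add the sources as powers (linear), then convert back to dB:
L_total = 10·log₁₀(10^(97.5/10) + 10^(98.6/10) + 10^(96.0/10) + 10^(99.5/10)) = 10·log₁₀(25761000000) = 104.1 dB SPL.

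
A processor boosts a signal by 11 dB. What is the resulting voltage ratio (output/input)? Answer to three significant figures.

3.55

Voltage ratio = 10^(dB/20).
10^(11/20) = 10^(0.5500) = 3.55.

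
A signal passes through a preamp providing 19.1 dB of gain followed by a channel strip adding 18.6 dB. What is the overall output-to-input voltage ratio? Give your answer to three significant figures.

76.7

Net gain = 19.1 + 18.6 = 37.7 dB.
Voltage ratio = 10^(37.7/20) = 76.7.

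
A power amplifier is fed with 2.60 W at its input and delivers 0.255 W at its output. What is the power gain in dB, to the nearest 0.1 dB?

-10.1 dB

Power ratio → dB uses the 10·log₁₀ form:
10·log₁₀(0.255/2.60) = 10·log₁₀(0.09808) = -10.1 dB.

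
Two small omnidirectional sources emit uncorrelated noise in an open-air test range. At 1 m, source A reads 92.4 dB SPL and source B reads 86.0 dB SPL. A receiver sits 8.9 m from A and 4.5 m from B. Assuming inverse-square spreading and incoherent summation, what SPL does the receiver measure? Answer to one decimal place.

76.2 dB SPL

At the listener: L_A = 92.4 − 20·log₁₀(8.9) = 73.41 dB; L_B = 86.0 − 20·log₁₀(4.5) = 72.94 dB.
Combined: 10·log₁₀(10^(73.41/10)+10^(72.94/10)) = 76.2 dB SPL.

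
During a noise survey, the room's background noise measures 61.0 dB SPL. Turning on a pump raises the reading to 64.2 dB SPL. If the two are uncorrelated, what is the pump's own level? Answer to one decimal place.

61.4 dB SPL

Remove the background by subtracting linear intensities:
L_src = 10·log₁₀(10^(64.2/10) − 10^(61.0/10)) = 10·log₁₀(1371000) = 61.4 dB SPL.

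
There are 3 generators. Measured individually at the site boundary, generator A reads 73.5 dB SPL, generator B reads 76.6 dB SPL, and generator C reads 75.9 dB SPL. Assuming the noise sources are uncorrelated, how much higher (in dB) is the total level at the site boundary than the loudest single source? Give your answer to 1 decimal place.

3.7 dB

Add the sources as powers (linear), then convert back to dB:
L_total = 10·log₁₀(10^(73.5/10) + 10^(76.6/10) + 10^(75.9/10)) = 80.29 dB SPL.
Excess over the loudest (76.6 dB): 80.29 − 76.6 = 3.7 dB.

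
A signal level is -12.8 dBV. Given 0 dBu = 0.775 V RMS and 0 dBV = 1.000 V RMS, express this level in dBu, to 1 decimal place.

-10.6 dBu

The offset between the scales is 20·log₁₀(0.775/1.000) = −2.214 dB.
So dBu = -12.8 + 2.214 = -10.6 dBu.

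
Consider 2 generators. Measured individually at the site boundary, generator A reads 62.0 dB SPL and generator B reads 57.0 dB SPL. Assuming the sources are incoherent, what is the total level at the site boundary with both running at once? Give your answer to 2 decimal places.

Add the sources as powers (linear), then convert back to dB:
L_total = 10·log₁₀(10^(62.0/10) + 10^(57.0/10)) = 10·log₁₀(2086000) = 63.19 dB SPL.

63.19 dB SPL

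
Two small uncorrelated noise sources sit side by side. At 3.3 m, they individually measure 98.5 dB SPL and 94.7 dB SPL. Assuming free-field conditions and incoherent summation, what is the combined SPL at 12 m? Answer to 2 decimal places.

Combined at 3.3 m: 10·log₁₀(10^(98.5/10)+10^(94.7/10)) = 100.013 dB SPL.
Then apply −20·log₁₀(12/3.3) = -11.213 dB → 88.80 dB SPL.

88.80 dB SPL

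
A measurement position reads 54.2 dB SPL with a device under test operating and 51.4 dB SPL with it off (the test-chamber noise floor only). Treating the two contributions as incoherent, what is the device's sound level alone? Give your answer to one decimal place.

51.0 dB SPL

Subtract intensities: L_src = 10·log₁₀(10^(L_total/10) − 10^(L_bg/10)).
L_src = 10·log₁₀(10^(54.2/10) − 10^(51.4/10)) = 10·log₁₀(125000) = 51.0 dB SPL.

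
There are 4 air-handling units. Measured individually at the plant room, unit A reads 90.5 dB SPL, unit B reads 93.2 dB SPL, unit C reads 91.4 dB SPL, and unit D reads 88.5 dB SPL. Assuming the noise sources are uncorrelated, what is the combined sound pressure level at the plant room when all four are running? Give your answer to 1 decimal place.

Incoherent sources sum as intensities:
L_total = 10·log₁₀(10^(90.5/10) + 10^(93.2/10) + 10^(91.4/10) + 10^(88.5/10)) = 10·log₁₀(5300000000) = 97.2 dB SPL.

97.2 dB SPL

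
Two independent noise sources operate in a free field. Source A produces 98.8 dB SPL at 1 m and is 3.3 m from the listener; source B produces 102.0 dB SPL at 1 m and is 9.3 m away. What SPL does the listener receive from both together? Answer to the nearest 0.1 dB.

At the listener: L_A = 98.8 − 20·log₁₀(3.3) = 88.43 dB; L_B = 102.0 − 20·log₁₀(9.3) = 82.63 dB.
Combined: 10·log₁₀(10^(88.43/10)+10^(82.63/10)) = 89.4 dB SPL.

89.4 dB SPL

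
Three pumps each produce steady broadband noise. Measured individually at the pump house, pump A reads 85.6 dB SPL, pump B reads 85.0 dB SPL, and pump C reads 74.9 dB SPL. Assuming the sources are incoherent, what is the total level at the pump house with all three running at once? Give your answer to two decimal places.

88.51 dB SPL

Uncorrelated sources add in intensity (power), not in dB.
L_total = 10·log₁₀(10^(85.6/10) + 10^(85.0/10) + 10^(74.9/10)) = 10·log₁₀(710200000) = 88.51 dB SPL.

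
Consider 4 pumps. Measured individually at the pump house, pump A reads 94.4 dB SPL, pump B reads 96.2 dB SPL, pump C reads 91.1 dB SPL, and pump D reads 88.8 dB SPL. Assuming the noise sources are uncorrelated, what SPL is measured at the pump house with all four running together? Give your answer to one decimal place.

99.5 dB SPL

Incoherent sources sum as intensities:
L_total = 10·log₁₀(10^(94.4/10) + 10^(96.2/10) + 10^(91.1/10) + 10^(88.8/10)) = 10·log₁₀(8970000000) = 99.5 dB SPL.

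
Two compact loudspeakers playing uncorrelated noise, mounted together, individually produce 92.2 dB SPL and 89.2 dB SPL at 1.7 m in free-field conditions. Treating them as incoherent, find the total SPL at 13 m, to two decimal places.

Combined at 1.7 m: 10·log₁₀(10^(92.2/10)+10^(89.2/10)) = 93.964 dB SPL.
Then apply −20·log₁₀(13/1.7) = -17.670 dB → 76.29 dB SPL.

76.29 dB SPL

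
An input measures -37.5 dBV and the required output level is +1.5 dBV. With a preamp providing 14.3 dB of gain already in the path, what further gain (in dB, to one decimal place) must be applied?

The required make-up gain is the shortfall in the dB sum.
G = +1.5 − (-37.5) − 14.3 = 24.7 dB.

24.7 dB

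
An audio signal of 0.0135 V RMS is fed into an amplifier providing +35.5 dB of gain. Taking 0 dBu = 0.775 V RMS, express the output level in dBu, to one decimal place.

Input level: 20·log₁₀(0.0135/0.775) = -35.18 dBu.
Output: -35.18 + 35.5 = +0.3 dBu.

+0.3 dBu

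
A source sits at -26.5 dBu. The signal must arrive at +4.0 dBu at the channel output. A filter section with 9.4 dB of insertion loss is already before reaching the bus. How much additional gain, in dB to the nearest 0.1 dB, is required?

39.9 dB

The required make-up gain is the shortfall in the dB sum.
G = +4.0 − (-26.5) + 9.4 = 39.9 dB.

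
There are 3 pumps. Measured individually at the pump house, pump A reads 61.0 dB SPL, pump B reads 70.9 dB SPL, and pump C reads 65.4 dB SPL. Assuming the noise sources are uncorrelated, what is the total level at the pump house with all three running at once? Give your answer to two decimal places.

Uncorrelated sources add in intensity (power), not in dB.
L_total = 10·log₁₀(10^(61.0/10) + 10^(70.9/10) + 10^(65.4/10)) = 10·log₁₀(17030000) = 72.31 dB SPL.

72.31 dB SPL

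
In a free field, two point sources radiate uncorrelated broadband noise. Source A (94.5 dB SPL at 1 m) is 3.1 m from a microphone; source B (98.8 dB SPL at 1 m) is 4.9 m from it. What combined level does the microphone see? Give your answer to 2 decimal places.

At the listener: L_A = 94.5 − 20·log₁₀(3.1) = 84.673 dB; L_B = 98.8 − 20·log₁₀(4.9) = 84.996 dB.
Combined: 10·log₁₀(10^(84.673/10)+10^(84.996/10)) = 87.85 dB SPL.

87.85 dB SPL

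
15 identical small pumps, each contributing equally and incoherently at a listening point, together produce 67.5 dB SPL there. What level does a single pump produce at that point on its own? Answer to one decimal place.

15 equal incoherent sources add 10·log₁₀(15) = 11.76 dB over one source.
L_one = 67.5 − 11.76 = 55.7 dB SPL.

55.7 dB SPL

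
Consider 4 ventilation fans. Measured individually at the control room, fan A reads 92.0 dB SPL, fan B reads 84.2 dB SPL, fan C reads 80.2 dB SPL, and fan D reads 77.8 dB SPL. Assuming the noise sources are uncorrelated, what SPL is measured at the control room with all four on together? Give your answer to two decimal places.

93.04 dB SPL

Incoherent sources sum as intensities:
L_total = 10·log₁₀(10^(92.0/10) + 10^(84.2/10) + 10^(80.2/10) + 10^(77.8/10)) = 10·log₁₀(2013000000) = 93.04 dB SPL.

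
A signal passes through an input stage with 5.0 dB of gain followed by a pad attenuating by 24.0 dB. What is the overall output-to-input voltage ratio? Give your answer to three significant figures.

0.112

Net gain = 5.0 + (−24.0) = -19.0 dB.
Voltage ratio = 10^(-19.0/20) = 0.112.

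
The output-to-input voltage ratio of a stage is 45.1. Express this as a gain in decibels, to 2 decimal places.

For a voltage ratio, dB = 20·log₁₀(V₂/V₁).
20·log₁₀(45.1) = 33.08 dB.

33.08 dB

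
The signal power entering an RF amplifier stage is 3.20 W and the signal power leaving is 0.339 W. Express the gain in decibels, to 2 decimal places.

-9.75 dB

Power is a power quantity, so gain = 10·log₁₀(P_out/P_in).
10·log₁₀(0.339/3.20) = 10·log₁₀(0.1059) = -9.75 dB.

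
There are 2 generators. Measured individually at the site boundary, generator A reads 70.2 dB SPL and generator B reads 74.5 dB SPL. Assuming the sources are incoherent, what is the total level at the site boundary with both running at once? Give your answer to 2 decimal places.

Add the sources as powers (linear), then convert back to dB:
L_total = 10·log₁₀(10^(70.2/10) + 10^(74.5/10)) = 10·log₁₀(38660000) = 75.87 dB SPL.

75.87 dB SPL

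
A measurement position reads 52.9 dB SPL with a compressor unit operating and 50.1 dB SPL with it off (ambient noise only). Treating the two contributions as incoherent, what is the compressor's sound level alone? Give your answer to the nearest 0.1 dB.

49.7 dB SPL

Background correction is a power subtraction:
L_src = 10·log₁₀(10^(52.9/10) − 10^(50.1/10)) = 10·log₁₀(92660) = 49.7 dB SPL.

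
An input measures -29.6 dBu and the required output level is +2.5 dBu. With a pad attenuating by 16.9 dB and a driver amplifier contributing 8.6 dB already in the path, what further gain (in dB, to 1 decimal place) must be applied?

The required make-up gain is the shortfall in the dB sum.
G = +2.5 − (-29.6) + 16.9 − 8.6 = 40.4 dB.

40.4 dB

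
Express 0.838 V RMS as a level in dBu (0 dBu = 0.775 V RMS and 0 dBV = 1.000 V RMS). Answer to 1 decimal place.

dBu = 20·log₁₀(V / 0.775 V).
20·log₁₀(0.838/0.775) = +0.7 dBu.

+0.7 dBu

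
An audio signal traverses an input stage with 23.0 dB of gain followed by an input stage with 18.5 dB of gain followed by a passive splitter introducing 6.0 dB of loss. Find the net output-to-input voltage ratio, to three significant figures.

59.6

Net gain = 23.0 + 18.5 + (−6.0) = 35.5 dB.
Voltage ratio = 10^(35.5/20) = 59.6.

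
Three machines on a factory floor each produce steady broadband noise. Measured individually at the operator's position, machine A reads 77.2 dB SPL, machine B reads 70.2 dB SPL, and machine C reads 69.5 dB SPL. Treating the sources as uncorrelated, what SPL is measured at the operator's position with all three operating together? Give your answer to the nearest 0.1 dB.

78.6 dB SPL

Uncorrelated sources add in intensity (power), not in dB.
L_total = 10·log₁₀(10^(77.2/10) + 10^(70.2/10) + 10^(69.5/10)) = 10·log₁₀(71860000) = 78.6 dB SPL.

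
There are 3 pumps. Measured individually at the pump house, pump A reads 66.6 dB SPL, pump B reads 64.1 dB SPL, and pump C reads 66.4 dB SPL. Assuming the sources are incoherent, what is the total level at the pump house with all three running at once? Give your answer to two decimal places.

70.61 dB SPL

Add the sources as powers (linear), then convert back to dB:
L_total = 10·log₁₀(10^(66.6/10) + 10^(64.1/10) + 10^(66.4/10)) = 10·log₁₀(11510000) = 70.61 dB SPL.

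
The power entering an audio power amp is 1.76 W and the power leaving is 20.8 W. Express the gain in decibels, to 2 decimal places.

10.73 dB

Power ratio → dB uses the 10·log₁₀ form:
10·log₁₀(20.8/1.76) = 10·log₁₀(11.82) = 10.73 dB.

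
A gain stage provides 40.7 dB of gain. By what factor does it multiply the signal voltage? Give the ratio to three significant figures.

Voltage ratio = 10^(dB/20).
10^(40.7/20) = 10^(2.035) = 108.

108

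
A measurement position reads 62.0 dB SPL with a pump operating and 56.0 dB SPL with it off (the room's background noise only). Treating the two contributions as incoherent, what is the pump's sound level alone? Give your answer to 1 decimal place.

60.7 dB SPL

Remove the background by subtracting linear intensities:
L_src = 10·log₁₀(10^(62.0/10) − 10^(56.0/10)) = 10·log₁₀(1187000) = 60.7 dB SPL.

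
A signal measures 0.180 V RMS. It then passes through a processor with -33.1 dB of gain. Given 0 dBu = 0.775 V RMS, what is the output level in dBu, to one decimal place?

Input level: 20·log₁₀(0.180/0.775) = -12.68 dBu.
Output: -12.68 − 33.1 = -45.8 dBu.

-45.8 dBu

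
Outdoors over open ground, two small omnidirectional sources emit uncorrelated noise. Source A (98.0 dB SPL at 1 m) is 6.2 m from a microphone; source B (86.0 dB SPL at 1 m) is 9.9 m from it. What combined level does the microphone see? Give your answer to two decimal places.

82.26 dB SPL

At the listener: L_A = 98.0 − 20·log₁₀(6.2) = 82.152 dB; L_B = 86.0 − 20·log₁₀(9.9) = 66.087 dB.
Combined: 10·log₁₀(10^(82.152/10)+10^(66.087/10)) = 82.26 dB SPL.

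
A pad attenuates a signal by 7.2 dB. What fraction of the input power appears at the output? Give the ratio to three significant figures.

0.191

Power ratio = 10^(dB/10).
10^(-7.2/10) = 10^(-0.7200) = 0.191.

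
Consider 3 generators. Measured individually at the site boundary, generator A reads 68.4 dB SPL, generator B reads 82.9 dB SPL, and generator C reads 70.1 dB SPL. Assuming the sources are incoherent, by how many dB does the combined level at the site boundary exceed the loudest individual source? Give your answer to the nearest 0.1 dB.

0.4 dB

Uncorrelated sources add in intensity (power), not in dB.
L_total = 10·log₁₀(10^(68.4/10) + 10^(82.9/10) + 10^(70.1/10)) = 83.27 dB SPL.
Excess over the loudest (82.9 dB): 83.27 − 82.9 = 0.4 dB.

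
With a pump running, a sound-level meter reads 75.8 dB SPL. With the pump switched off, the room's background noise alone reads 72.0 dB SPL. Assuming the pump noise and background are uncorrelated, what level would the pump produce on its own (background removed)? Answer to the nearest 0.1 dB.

Remove the background by subtracting linear intensities:
L_src = 10·log₁₀(10^(75.8/10) − 10^(72.0/10)) = 10·log₁₀(22170000) = 73.5 dB SPL.

73.5 dB SPL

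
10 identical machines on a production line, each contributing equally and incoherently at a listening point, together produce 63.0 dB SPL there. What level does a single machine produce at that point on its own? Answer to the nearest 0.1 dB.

53.0 dB SPL

10 equal incoherent sources add 10·log₁₀(10) = 10.00 dB over one source.
L_one = 63.0 − 10.00 = 53.0 dB SPL.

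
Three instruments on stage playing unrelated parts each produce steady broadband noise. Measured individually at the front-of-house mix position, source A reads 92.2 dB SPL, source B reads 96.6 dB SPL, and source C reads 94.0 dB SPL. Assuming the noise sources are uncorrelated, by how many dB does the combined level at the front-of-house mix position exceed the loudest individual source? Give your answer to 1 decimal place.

2.8 dB

Add the sources as powers (linear), then convert back to dB:
L_total = 10·log₁₀(10^(92.2/10) + 10^(96.6/10) + 10^(94.0/10)) = 99.42 dB SPL.
Excess over the loudest (96.6 dB): 99.42 − 96.6 = 2.8 dB.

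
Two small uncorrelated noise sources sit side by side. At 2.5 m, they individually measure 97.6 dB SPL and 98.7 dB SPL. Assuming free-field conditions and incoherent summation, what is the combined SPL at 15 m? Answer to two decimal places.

85.63 dB SPL

Combined at 2.5 m: 10·log₁₀(10^(97.6/10)+10^(98.7/10)) = 101.195 dB SPL.
Then apply −20·log₁₀(15/2.5) = -15.563 dB → 85.63 dB SPL.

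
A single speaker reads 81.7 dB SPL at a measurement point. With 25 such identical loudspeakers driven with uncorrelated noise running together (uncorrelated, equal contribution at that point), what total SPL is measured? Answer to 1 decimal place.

95.7 dB SPL

25 equal incoherent sources raise the level by 10·log₁₀(25) = 13.98 dB.
L_total = 81.7 + 13.98 = 95.7 dB SPL.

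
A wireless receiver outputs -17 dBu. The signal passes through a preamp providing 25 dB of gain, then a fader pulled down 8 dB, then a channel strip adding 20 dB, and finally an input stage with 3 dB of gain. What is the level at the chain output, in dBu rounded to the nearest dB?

Cascaded gains and losses add directly in dB.
-17 + 25 − 8 + 20 + 3 = +23 dBu.

+23 dBu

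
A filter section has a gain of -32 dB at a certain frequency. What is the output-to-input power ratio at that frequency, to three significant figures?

0.000631

Power ratio = 10^(dB/10).
10^(-32/10) = 10^(-3.200) = 0.000631.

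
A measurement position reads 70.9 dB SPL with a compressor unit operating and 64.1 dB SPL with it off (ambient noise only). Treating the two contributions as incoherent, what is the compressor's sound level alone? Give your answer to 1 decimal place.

Background correction is a power subtraction:
L_src = 10·log₁₀(10^(70.9/10) − 10^(64.1/10)) = 10·log₁₀(9732000) = 69.9 dB SPL.

69.9 dB SPL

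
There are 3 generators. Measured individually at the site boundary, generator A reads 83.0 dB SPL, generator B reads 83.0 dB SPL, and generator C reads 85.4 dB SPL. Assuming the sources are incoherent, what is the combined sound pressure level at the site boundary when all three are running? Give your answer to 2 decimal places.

88.73 dB SPL

Incoherent sources sum as intensities:
L_total = 10·log₁₀(10^(83.0/10) + 10^(83.0/10) + 10^(85.4/10)) = 10·log₁₀(745800000) = 88.73 dB SPL.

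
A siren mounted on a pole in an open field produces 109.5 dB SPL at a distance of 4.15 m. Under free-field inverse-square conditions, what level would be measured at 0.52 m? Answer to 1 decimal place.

127.5 dB SPL

For a point source in a free field, ΔL = −20·log₁₀(d₂/d₁).
ΔL = −20·log₁₀(0.52/4.15) = 18.04 dB, so L₂ = 109.5 + (18.04) = 127.5 dB SPL.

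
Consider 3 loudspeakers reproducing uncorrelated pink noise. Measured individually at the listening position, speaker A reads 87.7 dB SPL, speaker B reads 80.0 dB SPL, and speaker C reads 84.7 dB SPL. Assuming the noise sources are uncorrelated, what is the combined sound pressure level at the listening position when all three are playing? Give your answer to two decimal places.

89.93 dB SPL

Incoherent sources sum as intensities:
L_total = 10·log₁₀(10^(87.7/10) + 10^(80.0/10) + 10^(84.7/10)) = 10·log₁₀(984000000) = 89.93 dB SPL.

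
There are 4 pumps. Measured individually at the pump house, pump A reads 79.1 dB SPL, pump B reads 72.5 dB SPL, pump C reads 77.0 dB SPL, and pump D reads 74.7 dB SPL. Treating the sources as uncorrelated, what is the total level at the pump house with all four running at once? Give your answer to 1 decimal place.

Incoherent sources sum as intensities:
L_total = 10·log₁₀(10^(79.1/10) + 10^(72.5/10) + 10^(77.0/10) + 10^(74.7/10)) = 10·log₁₀(178700000) = 82.5 dB SPL.

82.5 dB SPL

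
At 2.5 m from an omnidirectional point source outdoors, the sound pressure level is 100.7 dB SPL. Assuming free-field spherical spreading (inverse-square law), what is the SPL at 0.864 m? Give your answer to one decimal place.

109.9 dB SPL

For a point source in a free field, ΔL = −20·log₁₀(d₂/d₁).
ΔL = −20·log₁₀(0.864/2.5) = 9.23 dB, so L₂ = 100.7 + (9.23) = 109.9 dB SPL.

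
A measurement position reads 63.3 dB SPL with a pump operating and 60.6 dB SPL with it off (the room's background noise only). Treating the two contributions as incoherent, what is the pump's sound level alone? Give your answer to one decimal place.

Remove the background by subtracting linear intensities:
L_src = 10·log₁₀(10^(63.3/10) − 10^(60.6/10)) = 10·log₁₀(989800) = 60.0 dB SPL.

60.0 dB SPL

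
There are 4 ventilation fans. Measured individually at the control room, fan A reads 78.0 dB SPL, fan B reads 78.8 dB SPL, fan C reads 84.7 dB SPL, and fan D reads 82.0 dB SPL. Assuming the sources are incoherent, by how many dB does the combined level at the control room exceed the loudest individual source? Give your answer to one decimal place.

3.0 dB

Add the sources as powers (linear), then convert back to dB:
L_total = 10·log₁₀(10^(78.0/10) + 10^(78.8/10) + 10^(84.7/10) + 10^(82.0/10)) = 87.73 dB SPL.
Excess over the loudest (84.7 dB): 87.73 − 84.7 = 3.0 dB.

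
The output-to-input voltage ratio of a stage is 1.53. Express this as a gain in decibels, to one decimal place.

Voltage is an amplitude quantity, so gain = 20·log₁₀(V_out/V_in).
20·log₁₀(1.53) = 3.7 dB.

3.7 dB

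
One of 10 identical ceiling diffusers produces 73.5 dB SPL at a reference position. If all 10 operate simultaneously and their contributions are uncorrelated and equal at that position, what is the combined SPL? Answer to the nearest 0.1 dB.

83.5 dB SPL

10 equal incoherent sources raise the level by 10·log₁₀(10) = 10.00 dB.
L_total = 73.5 + 10.00 = 83.5 dB SPL.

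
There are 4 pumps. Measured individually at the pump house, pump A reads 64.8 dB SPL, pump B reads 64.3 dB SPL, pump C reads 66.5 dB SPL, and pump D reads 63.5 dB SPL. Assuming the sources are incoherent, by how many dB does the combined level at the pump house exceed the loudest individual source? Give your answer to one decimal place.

4.4 dB

Incoherent sources sum as intensities:
L_total = 10·log₁₀(10^(64.8/10) + 10^(64.3/10) + 10^(66.5/10) + 10^(63.5/10)) = 70.94 dB SPL.
Excess over the loudest (66.5 dB): 70.94 − 66.5 = 4.4 dB.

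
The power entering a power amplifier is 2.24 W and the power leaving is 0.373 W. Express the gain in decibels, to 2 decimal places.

-7.79 dB

Power is a power quantity, so gain = 10·log₁₀(P_out/P_in).
10·log₁₀(0.373/2.24) = 10·log₁₀(0.1665) = -7.79 dB.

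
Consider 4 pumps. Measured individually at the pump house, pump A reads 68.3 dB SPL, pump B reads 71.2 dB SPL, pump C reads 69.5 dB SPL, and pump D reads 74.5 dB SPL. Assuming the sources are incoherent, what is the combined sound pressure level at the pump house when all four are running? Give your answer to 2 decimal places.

Incoherent sources sum as intensities:
L_total = 10·log₁₀(10^(68.3/10) + 10^(71.2/10) + 10^(69.5/10) + 10^(74.5/10)) = 10·log₁₀(57040000) = 77.56 dB SPL.

77.56 dB SPL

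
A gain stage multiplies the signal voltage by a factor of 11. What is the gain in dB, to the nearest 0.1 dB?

20.8 dB

Voltage ratio → dB uses the 20·log₁₀ form:
20·log₁₀(11) = 20.8 dB.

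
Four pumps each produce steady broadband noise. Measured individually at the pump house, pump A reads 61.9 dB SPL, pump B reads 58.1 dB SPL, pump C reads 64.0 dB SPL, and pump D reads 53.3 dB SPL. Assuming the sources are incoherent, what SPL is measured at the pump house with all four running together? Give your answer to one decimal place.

Add the sources as powers (linear), then convert back to dB:
L_total = 10·log₁₀(10^(61.9/10) + 10^(58.1/10) + 10^(64.0/10) + 10^(53.3/10)) = 10·log₁₀(4920000) = 66.9 dB SPL.

66.9 dB SPL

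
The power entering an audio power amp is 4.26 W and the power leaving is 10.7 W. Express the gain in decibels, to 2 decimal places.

4.00 dB

Power ratio → dB uses the 10·log₁₀ form:
10·log₁₀(10.7/4.26) = 10·log₁₀(2.512) = 4.00 dB.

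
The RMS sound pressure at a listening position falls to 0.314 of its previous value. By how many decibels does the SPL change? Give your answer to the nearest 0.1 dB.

-10.1 dB

SPL change from a pressure ratio uses the 20·log₁₀ form:
20·log₁₀(0.314) = -10.1 dB.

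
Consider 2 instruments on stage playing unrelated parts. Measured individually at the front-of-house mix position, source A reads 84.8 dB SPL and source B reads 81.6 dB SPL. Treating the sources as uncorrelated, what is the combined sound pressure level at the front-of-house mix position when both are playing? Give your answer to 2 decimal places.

Add the sources as powers (linear), then convert back to dB:
L_total = 10·log₁₀(10^(84.8/10) + 10^(81.6/10)) = 10·log₁₀(446500000) = 86.50 dB SPL.

86.50 dB SPL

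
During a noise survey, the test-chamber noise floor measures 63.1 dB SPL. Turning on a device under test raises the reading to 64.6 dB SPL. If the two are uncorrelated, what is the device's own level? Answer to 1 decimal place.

59.3 dB SPL

Background correction is a power subtraction:
L_src = 10·log₁₀(10^(64.6/10) − 10^(63.1/10)) = 10·log₁₀(842300) = 59.3 dB SPL.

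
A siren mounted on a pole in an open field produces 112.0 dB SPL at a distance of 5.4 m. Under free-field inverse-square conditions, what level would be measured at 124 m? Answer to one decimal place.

Free-field point source: level drops by 20·log₁₀ of the distance ratio.
ΔL = −20·log₁₀(124/5.4) = -27.22 dB, so L₂ = 112.0 + (-27.22) = 84.8 dB SPL.

84.8 dB SPL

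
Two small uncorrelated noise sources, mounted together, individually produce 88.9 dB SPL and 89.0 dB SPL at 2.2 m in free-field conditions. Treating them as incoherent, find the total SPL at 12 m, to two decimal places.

77.23 dB SPL

Combined at 2.2 m: 10·log₁₀(10^(88.9/10)+10^(89.0/10)) = 91.961 dB SPL.
Then apply −20·log₁₀(12/2.2) = -14.735 dB → 77.23 dB SPL.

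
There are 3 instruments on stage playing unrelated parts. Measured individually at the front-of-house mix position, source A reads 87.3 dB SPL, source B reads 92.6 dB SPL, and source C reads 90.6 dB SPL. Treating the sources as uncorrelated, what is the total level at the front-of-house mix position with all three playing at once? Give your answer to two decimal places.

95.45 dB SPL

Incoherent sources sum as intensities:
L_total = 10·log₁₀(10^(87.3/10) + 10^(92.6/10) + 10^(90.6/10)) = 10·log₁₀(3505000000) = 95.45 dB SPL.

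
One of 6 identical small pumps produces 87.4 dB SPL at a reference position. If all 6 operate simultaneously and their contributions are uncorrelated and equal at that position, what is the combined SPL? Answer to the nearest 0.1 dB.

6 equal incoherent sources raise the level by 10·log₁₀(6) = 7.78 dB.
L_total = 87.4 + 7.78 = 95.2 dB SPL.

95.2 dB SPL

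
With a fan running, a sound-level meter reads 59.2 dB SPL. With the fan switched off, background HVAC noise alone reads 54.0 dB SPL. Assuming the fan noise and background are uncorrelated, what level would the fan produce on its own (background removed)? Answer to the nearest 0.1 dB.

57.6 dB SPL

Background correction is a power subtraction:
L_src = 10·log₁₀(10^(59.2/10) − 10^(54.0/10)) = 10·log₁₀(580600) = 57.6 dB SPL.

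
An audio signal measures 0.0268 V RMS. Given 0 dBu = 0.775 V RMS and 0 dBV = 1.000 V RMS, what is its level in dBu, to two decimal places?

-29.22 dBu

dBu = 20·log₁₀(V / 0.775 V).
20·log₁₀(0.0268/0.775) = -29.22 dBu.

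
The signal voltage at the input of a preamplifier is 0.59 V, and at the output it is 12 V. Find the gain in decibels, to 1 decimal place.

Voltage is an amplitude quantity, so gain = 20·log₁₀(V_out/V_in).
20·log₁₀(12/0.59) = 20·log₁₀(20.34) = 26.2 dB.

26.2 dB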